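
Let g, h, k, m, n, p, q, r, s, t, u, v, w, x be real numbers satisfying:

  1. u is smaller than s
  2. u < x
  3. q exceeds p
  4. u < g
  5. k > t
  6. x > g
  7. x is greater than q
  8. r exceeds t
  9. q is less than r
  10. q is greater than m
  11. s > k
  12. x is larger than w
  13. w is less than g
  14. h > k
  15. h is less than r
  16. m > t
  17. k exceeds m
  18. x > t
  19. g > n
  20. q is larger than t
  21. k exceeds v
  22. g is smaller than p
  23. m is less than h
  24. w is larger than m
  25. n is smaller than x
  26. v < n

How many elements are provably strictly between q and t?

The relations place t below q. An element lies strictly between them when it is forced above t and also forced below q.
Above t: {m, k, w, g, p, h, s, r, x}. Below q: {u, v, n, m, w, g, p}.
Intersection: {m, w, g, p} — 4.

4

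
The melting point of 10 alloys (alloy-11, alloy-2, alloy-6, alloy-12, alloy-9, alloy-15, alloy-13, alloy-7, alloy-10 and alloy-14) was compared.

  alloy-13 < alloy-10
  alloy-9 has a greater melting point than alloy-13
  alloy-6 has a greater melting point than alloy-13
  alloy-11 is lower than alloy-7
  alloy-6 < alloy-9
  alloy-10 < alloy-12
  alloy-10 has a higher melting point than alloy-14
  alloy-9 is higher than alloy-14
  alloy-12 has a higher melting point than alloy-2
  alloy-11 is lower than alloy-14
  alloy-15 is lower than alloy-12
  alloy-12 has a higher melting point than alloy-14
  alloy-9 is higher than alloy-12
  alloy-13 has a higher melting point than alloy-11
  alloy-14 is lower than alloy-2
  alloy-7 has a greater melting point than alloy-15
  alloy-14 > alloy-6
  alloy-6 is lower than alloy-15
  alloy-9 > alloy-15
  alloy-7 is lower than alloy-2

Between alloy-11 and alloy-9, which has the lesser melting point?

The relevant relations are alloy-11 < alloy-13; alloy-13 < alloy-6; alloy-6 < alloy-15; alloy-15 < alloy-7; alloy-7 < alloy-2; alloy-2 < alloy-12; alloy-12 < alloy-9.
Together: alloy-11 < alloy-13 < alloy-6 < alloy-15 < alloy-7 < alloy-2 < alloy-12 < alloy-9.
So alloy-11 < alloy-9; alloy-11 is the lower of the two.

alloy-11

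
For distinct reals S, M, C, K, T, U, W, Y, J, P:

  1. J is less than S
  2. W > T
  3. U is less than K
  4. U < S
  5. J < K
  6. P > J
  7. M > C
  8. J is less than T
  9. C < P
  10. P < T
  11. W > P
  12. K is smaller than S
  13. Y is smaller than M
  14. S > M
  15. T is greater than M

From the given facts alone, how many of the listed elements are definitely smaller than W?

6

The elements the relations force below W are J, C, P, Y, M, T — no chain reaches any other.
That is 6.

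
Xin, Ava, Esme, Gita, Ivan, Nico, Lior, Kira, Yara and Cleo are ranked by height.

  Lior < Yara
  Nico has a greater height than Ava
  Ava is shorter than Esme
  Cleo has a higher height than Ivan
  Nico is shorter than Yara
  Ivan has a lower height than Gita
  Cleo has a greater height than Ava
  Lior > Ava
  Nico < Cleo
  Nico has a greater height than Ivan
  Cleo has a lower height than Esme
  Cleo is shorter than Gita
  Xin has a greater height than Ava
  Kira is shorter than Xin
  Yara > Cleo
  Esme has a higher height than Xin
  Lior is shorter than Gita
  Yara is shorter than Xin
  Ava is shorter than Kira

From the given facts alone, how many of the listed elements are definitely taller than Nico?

5

The elements the relations force above Nico are Cleo, Yara, Xin, Esme, Gita — no chain reaches any other.
That is 5.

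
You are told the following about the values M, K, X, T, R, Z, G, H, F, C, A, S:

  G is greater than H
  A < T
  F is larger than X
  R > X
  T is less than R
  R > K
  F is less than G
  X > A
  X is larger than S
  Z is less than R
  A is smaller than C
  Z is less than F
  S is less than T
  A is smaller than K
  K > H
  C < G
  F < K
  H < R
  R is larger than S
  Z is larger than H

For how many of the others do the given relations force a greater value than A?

7

Directly above A: X, C, K, T.
One step further: F, R, G (7 so far).
No other element is forced above A by the given relations, so the count is 7.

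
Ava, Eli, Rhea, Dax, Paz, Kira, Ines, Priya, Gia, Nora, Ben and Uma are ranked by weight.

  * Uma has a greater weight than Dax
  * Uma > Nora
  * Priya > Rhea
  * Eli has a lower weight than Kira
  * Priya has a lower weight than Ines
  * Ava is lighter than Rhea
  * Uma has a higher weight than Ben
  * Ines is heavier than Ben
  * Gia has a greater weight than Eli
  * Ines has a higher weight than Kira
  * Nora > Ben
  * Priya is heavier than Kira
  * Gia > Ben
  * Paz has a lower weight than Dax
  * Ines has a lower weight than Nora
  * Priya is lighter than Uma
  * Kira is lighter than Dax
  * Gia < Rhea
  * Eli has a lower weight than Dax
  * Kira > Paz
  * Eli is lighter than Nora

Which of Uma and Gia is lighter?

Gia

Gia < Rhea and Rhea < Priya give Gia < Priya.
Then Priya < Ines extends the chain to Ines.
With Ines < Nora: Gia < Rhea < Priya < Ines < Nora.
With Nora < Uma: Gia < Rhea < Priya < Ines < Nora < Uma.
So Gia < Uma; Gia is the lighter of the two.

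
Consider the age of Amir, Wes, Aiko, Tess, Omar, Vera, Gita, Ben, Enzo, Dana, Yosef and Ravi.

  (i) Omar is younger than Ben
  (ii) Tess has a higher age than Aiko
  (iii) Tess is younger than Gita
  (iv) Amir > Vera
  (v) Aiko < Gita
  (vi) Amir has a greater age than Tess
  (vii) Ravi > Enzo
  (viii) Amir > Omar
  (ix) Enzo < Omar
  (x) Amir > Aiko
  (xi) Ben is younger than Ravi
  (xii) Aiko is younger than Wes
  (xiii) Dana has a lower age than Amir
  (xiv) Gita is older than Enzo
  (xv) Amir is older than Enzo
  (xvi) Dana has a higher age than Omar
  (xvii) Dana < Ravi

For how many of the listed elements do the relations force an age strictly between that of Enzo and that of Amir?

Chaining upward from Enzo reaches: Omar, Dana, Gita, Ben, Ravi.
Chaining downward from Amir reaches: Omar, Dana, Aiko, Tess, Vera.
Strictly between Enzo and Amir are those in both lists: Omar, Dana — 2 elements.

2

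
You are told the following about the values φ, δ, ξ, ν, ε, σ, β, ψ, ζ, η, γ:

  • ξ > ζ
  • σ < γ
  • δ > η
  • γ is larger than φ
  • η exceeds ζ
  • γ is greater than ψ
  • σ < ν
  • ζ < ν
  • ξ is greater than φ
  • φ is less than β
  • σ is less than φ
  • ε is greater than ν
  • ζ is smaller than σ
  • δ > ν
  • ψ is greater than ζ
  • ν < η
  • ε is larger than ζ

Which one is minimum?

ψ is not least since ζ < ψ; σ is not least since ζ < σ; φ is not least since σ < φ; β is not least since φ < β; ν is not least since ζ < ν; ε is not least since ζ < ε; η is not least since ζ < η; γ is not least since φ < γ; ξ is not least since ζ < ξ; δ is not least since η < δ.
Only ζ has nothing below it, so ζ is the minimum.

ζ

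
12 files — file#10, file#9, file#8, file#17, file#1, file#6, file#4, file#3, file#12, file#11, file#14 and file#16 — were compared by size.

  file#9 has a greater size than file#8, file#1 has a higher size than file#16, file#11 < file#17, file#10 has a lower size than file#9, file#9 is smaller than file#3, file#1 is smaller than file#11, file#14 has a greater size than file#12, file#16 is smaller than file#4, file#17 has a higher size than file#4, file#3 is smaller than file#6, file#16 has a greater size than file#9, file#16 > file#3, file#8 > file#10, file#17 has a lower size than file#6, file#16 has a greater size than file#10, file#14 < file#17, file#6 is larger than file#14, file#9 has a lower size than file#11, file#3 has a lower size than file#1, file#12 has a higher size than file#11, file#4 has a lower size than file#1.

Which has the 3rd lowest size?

file#9

Chaining the given pairs: file#10 < file#8 < file#9 < file#3 < file#16 < file#4 < file#1 < file#11 < file#12 < file#14 < file#17 < file#6.
Counting 3 from the smallest end gives file#9.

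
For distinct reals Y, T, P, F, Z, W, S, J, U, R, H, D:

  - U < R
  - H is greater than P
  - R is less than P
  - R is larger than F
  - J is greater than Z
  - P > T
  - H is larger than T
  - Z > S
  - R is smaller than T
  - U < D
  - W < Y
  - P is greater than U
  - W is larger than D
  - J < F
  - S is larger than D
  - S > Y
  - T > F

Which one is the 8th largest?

Piecing the relations together gives one ordering: U < D < W < Y < S < Z < J < F < R < T < P < H.
Counting 8 from the largest end gives S.

S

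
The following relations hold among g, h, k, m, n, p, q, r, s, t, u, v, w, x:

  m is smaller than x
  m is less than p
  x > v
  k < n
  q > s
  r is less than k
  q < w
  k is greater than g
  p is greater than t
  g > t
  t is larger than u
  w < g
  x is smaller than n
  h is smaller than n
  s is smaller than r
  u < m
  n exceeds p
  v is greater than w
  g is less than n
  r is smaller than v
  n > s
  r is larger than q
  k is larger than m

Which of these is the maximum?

n

Chaining downward from n: directly below it, s, x, p, g, k, h; then r, w, m, v, t; then u, q.
That covers every other element, and nothing is given above n, so n is the maximum.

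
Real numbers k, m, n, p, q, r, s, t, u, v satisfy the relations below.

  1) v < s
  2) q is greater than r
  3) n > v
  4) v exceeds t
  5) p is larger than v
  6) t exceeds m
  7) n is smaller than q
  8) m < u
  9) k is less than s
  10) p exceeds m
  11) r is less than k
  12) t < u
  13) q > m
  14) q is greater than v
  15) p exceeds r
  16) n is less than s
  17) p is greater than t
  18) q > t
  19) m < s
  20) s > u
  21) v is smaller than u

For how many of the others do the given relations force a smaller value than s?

7

Directly below s: m, v, n, u, k.
One step further: t, r (7 so far).
No other element is forced below s by the given relations, so the count is 7.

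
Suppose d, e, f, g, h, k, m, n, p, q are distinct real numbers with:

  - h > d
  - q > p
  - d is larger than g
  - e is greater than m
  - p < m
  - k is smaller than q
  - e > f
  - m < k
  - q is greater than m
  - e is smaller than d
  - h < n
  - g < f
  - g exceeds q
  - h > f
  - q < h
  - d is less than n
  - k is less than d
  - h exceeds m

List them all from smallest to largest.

p < m < k < q < g < f < e < d < h < n

The consecutive links are each given: p < m; m < k; k < q; q < g; g < f; f < e; e < d; d < h; h < n.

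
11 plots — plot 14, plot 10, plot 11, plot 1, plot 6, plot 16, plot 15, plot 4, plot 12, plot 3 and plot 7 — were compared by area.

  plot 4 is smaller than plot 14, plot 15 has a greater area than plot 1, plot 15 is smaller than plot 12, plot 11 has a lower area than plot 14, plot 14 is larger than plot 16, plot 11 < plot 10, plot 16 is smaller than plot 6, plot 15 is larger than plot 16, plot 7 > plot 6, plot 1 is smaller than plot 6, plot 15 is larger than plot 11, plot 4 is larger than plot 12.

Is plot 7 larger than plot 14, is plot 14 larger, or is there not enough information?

Following every chain through plot 7: below plot 7 we get plot 1, plot 16, plot 6.
plot 14 is not reached, and no chain runs the other way from plot 14 to plot 7.
So the given relations leave the order of plot 7 and plot 14 undetermined.

undetermined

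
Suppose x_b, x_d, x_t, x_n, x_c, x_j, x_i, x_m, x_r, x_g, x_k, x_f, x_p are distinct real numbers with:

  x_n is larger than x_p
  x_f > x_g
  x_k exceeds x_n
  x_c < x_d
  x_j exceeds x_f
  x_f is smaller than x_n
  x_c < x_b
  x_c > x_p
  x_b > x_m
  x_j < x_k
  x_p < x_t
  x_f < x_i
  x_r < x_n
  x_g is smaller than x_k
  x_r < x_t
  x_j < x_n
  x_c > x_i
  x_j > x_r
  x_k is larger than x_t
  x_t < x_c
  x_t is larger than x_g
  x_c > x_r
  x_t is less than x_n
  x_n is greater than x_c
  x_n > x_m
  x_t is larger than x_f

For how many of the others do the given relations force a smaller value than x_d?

The elements the relations force below x_d are x_g, x_r, x_f, x_p, x_i, x_t, x_c — no chain reaches any other.
That is 7.

7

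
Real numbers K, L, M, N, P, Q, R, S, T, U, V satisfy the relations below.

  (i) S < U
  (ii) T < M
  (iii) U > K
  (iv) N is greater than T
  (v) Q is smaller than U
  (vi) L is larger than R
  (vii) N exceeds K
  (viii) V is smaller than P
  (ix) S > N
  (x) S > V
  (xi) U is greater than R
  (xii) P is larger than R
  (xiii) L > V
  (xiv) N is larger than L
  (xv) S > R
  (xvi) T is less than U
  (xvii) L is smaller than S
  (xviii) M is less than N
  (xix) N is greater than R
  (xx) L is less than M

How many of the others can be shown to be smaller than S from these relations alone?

The elements the relations force below S are R, V, L, T, M, K, N — no chain reaches any other.
That is 7.

7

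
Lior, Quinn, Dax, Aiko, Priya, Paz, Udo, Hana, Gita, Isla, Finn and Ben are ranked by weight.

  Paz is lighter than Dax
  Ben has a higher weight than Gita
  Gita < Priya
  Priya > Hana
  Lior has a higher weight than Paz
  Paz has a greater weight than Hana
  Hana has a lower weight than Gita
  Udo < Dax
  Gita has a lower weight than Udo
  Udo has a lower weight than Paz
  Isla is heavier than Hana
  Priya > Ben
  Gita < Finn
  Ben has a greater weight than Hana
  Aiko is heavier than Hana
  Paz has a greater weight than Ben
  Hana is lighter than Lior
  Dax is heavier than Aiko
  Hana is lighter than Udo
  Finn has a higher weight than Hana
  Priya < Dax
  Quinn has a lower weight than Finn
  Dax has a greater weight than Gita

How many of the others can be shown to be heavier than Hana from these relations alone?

From Hana the given relations immediately reach Gita, Isla, Ben, Priya, Udo, Aiko, Paz, Lior, Finn.
From those, Dax — 10 in total.
No other element is forced above Hana by the given relations, so the count is 10.

10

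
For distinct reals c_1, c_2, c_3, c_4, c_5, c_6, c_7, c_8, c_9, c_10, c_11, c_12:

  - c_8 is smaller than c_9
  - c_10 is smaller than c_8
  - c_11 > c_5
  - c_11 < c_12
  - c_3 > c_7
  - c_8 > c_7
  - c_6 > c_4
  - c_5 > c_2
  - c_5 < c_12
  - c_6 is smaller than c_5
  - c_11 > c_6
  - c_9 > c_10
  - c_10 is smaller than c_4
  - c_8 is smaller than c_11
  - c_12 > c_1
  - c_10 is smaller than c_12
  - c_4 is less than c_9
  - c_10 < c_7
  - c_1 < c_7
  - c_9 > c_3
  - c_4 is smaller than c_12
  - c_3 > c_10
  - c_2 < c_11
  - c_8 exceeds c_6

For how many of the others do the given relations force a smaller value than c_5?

4

From c_5 the given relations immediately reach c_2, c_6.
From those, c_4 — 3 in total.
From those, c_10 — 4 in total.
No other element is forced below c_5 by the given relations, so the count is 4.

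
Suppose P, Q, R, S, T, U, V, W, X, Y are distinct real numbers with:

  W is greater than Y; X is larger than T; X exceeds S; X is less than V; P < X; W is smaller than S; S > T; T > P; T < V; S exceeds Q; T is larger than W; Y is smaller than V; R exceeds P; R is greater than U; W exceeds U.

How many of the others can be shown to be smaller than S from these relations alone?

From S the given relations immediately reach Q, W, T.
From those, U, Y, P — 6 in total.
Nothing else is reachable below S; 6 in all.

6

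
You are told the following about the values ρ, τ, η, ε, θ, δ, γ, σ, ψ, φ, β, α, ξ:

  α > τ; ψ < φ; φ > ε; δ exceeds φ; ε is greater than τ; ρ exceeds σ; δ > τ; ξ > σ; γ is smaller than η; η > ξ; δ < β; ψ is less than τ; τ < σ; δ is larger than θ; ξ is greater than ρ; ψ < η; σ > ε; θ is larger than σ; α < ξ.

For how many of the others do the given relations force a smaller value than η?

8

Directly below η: ψ, γ, ξ.
One step further: σ, ρ, α (6 so far).
One step further: τ, ε (8 so far).
Nothing else is reachable below η; 8 in all.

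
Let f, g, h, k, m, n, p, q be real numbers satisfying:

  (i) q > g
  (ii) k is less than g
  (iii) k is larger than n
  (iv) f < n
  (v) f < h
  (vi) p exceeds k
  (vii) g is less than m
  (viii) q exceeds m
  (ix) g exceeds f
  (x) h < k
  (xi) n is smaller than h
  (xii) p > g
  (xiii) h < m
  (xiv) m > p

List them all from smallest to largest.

The consecutive links are each given: f < n; n < h; h < k; k < g; g < p; p < m; m < q.

f < n < h < k < g < p < m < q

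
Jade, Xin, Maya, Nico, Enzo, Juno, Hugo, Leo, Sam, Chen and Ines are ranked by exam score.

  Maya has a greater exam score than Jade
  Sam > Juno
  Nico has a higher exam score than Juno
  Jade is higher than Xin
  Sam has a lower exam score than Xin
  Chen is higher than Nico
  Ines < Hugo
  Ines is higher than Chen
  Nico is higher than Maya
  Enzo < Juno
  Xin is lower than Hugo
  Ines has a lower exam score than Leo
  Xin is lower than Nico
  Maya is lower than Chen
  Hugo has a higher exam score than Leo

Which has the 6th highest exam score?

Chaining the given pairs: Enzo < Juno < Sam < Xin < Jade < Maya < Nico < Chen < Ines < Leo < Hugo.
The 6th largest is Maya.

Maya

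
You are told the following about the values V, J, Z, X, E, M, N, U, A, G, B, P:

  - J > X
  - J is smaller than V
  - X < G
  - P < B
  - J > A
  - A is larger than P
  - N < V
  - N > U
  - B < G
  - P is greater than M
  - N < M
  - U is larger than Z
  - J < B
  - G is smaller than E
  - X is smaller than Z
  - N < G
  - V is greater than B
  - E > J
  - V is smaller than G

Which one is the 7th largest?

Chaining the given pairs: X < Z < U < N < M < P < A < J < B < V < G < E.
The 7th largest is P.

P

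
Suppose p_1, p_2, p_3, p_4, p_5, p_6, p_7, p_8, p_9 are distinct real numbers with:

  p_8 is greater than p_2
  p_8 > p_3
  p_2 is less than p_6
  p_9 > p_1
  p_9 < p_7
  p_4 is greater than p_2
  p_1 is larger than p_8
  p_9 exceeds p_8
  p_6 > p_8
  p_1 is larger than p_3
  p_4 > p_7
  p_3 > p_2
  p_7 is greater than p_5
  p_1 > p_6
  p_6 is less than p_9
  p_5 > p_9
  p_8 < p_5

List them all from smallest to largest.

p_2 < p_3 < p_8 < p_6 < p_1 < p_9 < p_5 < p_7 < p_4

Nothing is placed below p_2, so it is least; from there p_2 < p_3; p_3 < p_8; p_8 < p_6; p_6 < p_1; p_1 < p_9; p_9 < p_5; p_5 < p_7; p_7 < p_4, each given directly.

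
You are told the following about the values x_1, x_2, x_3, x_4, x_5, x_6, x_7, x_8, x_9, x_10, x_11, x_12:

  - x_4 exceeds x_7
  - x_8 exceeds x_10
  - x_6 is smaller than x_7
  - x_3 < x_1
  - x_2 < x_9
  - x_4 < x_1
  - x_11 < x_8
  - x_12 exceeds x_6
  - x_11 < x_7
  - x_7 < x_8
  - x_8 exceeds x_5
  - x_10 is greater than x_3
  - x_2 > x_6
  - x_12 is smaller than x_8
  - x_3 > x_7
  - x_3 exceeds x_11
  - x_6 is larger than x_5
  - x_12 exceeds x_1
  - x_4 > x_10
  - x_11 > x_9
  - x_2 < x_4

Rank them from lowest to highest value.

Each adjacent pair is fixed by a given relation: x_5 < x_6; x_6 < x_2; x_2 < x_9; x_9 < x_11; x_11 < x_7; x_7 < x_3; x_3 < x_10; x_10 < x_4; x_4 < x_1; x_1 < x_12; x_12 < x_8. Chaining them end to end gives the full order.

x_5 < x_6 < x_2 < x_9 < x_11 < x_7 < x_3 < x_10 < x_4 < x_1 < x_12 < x_8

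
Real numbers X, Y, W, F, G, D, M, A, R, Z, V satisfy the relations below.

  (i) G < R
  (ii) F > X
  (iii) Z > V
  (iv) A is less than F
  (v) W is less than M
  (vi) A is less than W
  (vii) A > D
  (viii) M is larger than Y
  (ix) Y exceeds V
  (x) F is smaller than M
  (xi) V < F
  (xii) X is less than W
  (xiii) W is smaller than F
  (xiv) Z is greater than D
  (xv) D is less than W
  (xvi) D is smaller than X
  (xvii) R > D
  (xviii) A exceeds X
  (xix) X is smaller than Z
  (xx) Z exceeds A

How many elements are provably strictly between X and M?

The relations place X below M. An element lies strictly between them when it is forced above X and also forced below M.
Above X: {A, W, F, Z}. Below M: {D, A, W, V, F, Y}.
Intersection: {A, W, F} — 3.

3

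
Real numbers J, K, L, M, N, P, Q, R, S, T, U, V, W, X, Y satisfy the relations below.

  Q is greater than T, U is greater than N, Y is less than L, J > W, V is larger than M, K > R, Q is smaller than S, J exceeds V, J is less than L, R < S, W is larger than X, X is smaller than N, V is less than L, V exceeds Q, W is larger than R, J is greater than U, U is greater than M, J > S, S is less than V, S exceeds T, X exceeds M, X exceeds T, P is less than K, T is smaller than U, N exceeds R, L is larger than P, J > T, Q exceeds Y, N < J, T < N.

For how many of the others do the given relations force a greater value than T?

9

The elements the relations force above T are X, Q, S, N, V, U, W, J, L — no chain reaches any other.
That is 9.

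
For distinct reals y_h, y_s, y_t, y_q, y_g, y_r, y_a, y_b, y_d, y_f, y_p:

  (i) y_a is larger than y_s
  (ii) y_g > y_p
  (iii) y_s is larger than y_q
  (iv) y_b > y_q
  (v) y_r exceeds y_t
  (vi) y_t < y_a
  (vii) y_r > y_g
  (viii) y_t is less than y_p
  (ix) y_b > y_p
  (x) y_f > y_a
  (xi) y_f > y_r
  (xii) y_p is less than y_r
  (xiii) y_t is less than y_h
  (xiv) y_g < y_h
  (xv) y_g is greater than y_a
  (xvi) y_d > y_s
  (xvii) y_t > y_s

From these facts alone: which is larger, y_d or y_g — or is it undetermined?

undetermined

Following every chain through y_g: above y_g we get y_h, y_r, y_f; below y_g we get y_q, y_s, y_t, y_a, y_p.
y_d is not reached, and no chain runs the other way from y_d to y_g.
So the given relations leave the order of y_g and y_d undetermined.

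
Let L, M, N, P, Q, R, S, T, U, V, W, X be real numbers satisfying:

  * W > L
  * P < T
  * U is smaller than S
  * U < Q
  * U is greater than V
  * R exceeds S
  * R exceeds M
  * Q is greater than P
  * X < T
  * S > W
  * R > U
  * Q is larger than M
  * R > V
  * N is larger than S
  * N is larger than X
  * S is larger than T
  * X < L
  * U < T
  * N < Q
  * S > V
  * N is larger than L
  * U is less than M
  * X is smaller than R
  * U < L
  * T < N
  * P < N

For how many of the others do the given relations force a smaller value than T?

4

The elements the relations force below T are V, P, X, U — no chain reaches any other.
That is 4.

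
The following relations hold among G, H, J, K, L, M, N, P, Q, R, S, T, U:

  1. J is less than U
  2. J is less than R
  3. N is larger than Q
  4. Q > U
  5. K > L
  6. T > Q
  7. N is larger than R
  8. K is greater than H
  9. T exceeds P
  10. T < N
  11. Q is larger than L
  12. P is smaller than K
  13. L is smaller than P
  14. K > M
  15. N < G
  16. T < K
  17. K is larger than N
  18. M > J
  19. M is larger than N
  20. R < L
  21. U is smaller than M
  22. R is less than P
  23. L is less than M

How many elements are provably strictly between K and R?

6

Chaining upward from R reaches: L, Q, P, T, N, M, G.
Chaining downward from K reaches: J, L, U, Q, P, T, N, M, H.
Strictly between R and K are those in both lists: L, Q, P, T, N, M — 6 elements.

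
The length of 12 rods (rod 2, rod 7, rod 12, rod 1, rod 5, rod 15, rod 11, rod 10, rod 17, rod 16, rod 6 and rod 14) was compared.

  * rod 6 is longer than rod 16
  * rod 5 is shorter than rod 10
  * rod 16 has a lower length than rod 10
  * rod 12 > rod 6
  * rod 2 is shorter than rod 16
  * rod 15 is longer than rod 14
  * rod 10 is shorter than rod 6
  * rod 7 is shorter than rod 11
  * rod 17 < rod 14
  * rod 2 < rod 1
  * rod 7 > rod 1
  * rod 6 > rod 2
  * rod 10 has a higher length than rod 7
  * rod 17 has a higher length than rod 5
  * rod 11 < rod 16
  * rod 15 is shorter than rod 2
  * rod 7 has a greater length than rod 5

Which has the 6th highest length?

rod 7

Chaining the given pairs: rod 5 < rod 17 < rod 14 < rod 15 < rod 2 < rod 1 < rod 7 < rod 11 < rod 16 < rod 10 < rod 6 < rod 12.
Counting 6 from the largest end gives rod 7.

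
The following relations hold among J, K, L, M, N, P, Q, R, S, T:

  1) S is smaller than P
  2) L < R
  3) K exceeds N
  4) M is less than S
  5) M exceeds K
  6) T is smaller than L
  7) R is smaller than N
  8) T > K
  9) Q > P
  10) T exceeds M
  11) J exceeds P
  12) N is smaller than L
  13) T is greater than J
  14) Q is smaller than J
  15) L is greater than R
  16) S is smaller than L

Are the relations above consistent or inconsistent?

Chaining the given relations yields R < N < K < M < S < P < Q < J < T < L, so R < L. But one relation states L < R. These cannot both hold.

inconsistent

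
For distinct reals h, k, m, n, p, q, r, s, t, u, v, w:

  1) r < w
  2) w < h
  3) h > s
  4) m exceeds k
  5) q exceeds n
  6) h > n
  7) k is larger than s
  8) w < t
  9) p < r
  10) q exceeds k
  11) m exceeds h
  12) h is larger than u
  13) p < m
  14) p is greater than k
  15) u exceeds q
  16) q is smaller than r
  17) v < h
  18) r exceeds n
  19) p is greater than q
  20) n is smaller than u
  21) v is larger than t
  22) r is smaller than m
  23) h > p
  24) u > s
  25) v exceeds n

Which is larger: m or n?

Link the given pairs in sequence: n < q; q < p; p < r; r < w; w < t; t < v; v < h; h < m.
Chaining these gives n < q < p < r < w < t < v < h < m.
So n < m; m is the larger of the two.

m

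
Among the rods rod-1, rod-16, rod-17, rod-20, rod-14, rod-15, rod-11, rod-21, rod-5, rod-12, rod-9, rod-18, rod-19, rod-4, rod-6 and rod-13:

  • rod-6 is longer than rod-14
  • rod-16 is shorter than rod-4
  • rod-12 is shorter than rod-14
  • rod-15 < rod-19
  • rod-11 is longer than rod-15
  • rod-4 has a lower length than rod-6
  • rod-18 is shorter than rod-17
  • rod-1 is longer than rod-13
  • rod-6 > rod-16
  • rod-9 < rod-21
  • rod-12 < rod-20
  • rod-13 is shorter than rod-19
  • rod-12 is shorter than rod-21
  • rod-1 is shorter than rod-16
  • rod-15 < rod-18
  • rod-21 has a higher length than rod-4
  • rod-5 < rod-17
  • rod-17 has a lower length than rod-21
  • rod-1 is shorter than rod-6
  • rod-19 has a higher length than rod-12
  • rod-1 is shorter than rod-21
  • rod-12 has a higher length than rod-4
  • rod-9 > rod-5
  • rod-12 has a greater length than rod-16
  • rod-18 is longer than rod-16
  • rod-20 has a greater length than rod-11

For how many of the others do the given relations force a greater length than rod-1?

10

The elements the relations force above rod-1 are rod-16, rod-4, rod-12, rod-19, rod-18, rod-17, rod-14, rod-6, rod-21, rod-20 — no chain reaches any other.
That is 10.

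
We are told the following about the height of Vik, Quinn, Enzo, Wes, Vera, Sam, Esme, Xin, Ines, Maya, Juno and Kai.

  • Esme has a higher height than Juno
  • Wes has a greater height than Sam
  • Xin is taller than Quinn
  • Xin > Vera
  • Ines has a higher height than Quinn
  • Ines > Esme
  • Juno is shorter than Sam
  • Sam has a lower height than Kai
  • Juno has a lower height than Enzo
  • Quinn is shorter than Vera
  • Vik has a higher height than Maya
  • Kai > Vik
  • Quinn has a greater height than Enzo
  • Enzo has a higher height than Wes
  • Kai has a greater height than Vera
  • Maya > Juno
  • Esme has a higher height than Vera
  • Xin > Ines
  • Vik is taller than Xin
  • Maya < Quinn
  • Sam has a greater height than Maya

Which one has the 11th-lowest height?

Piecing the relations together gives one ordering: Juno < Maya < Sam < Wes < Enzo < Quinn < Vera < Esme < Ines < Xin < Vik < Kai.
Counting 11 from the smallest end gives Vik.

Vik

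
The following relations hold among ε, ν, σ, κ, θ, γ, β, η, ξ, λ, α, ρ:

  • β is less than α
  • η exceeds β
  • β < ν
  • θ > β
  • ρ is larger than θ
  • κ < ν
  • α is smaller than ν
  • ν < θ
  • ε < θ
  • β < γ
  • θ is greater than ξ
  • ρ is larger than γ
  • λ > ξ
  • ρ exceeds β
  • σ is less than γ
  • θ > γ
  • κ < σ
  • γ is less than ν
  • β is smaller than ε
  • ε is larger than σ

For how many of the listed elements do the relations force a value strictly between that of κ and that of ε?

The relations place κ below ε. An element lies strictly between them when it is forced above κ and also forced below ε.
Above κ: {σ, γ, ν, θ, ρ}. Below ε: {β, σ}.
Intersection: {σ} — 1.

1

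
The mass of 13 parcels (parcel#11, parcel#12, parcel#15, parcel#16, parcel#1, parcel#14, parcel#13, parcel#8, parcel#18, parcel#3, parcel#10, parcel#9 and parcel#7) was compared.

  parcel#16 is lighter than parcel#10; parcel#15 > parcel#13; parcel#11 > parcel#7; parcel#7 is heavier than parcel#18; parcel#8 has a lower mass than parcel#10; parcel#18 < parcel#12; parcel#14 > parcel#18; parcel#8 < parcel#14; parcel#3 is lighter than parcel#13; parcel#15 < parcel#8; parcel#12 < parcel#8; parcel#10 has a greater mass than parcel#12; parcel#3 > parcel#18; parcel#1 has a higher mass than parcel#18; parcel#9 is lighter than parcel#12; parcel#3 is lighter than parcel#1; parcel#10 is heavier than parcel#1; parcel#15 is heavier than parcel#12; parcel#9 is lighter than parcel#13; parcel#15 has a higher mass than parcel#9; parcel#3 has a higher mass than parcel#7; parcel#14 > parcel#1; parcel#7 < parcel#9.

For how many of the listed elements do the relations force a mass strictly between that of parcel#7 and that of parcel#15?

4

The relations place parcel#7 below parcel#15. An element lies strictly between them when it is forced above parcel#7 and also forced below parcel#15.
Above parcel#7: {parcel#9, parcel#3, parcel#12, parcel#1, parcel#13, parcel#8, parcel#14, parcel#10, parcel#11}. Below parcel#15: {parcel#18, parcel#9, parcel#3, parcel#12, parcel#13}.
Intersection: {parcel#9, parcel#3, parcel#12, parcel#13} — 4.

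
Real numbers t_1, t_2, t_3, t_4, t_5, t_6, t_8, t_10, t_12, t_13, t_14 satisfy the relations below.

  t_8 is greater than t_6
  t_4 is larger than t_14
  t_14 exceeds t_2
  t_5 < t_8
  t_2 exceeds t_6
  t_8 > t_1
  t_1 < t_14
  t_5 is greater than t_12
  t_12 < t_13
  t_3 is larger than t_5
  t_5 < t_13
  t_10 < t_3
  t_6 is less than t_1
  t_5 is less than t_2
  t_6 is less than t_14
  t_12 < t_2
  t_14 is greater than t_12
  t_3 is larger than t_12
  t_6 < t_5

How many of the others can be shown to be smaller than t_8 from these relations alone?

From t_8 the given relations immediately reach t_6, t_5, t_1.
From those, t_12 — 4 in total.
No other element is forced below t_8 by the given relations, so the count is 4.

4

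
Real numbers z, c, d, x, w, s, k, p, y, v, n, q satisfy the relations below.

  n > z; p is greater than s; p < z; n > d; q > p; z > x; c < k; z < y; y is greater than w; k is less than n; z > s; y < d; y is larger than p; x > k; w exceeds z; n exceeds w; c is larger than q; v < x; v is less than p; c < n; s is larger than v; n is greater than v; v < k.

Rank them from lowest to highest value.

v < s < p < q < c < k < x < z < w < y < d < n

Each adjacent pair is fixed by a given relation: v < s; s < p; p < q; q < c; c < k; k < x; x < z; z < w; w < y; y < d; d < n. Chaining them end to end gives the full order.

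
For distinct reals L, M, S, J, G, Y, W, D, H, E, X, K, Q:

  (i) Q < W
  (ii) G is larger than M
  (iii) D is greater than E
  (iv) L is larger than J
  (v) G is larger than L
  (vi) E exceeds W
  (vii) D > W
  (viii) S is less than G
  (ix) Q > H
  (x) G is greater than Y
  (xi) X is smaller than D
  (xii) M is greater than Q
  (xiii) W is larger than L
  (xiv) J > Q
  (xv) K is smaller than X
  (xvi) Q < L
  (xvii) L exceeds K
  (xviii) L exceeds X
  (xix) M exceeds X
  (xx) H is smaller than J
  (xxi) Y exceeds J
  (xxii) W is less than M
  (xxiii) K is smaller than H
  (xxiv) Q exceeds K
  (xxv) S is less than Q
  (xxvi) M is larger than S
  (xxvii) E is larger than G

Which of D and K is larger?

Link the given pairs in sequence: K < H; H < Q; Q < J; J < L; L < W; W < M; M < G; G < E; E < D.
Together: K < H < Q < J < L < W < M < G < E < D.
So K < D; D is the larger of the two.

D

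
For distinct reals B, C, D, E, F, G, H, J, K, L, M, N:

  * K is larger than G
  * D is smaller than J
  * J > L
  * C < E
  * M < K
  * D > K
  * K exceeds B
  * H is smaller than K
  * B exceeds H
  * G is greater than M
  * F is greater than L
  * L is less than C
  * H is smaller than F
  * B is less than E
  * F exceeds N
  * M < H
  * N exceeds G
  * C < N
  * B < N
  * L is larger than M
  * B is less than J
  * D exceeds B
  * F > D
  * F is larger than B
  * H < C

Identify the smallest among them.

M

Chaining upward from M: directly above it, L, H, G, K; then B, C, D, J, N, F; then E.
That covers every other element, and nothing is given below M, so M is the smallest.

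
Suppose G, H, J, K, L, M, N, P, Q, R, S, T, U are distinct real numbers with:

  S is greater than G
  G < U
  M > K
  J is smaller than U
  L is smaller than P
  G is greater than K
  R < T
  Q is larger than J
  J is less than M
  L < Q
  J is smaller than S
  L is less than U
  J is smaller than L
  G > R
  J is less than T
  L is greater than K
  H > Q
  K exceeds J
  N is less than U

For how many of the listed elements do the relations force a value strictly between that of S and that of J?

2

The relations place J below S. An element lies strictly between them when it is forced above J and also forced below S.
Above J: {K, G, L, Q, P, H, M, T, U}. Below S: {R, K, G}.
Intersection: {K, G} — 2.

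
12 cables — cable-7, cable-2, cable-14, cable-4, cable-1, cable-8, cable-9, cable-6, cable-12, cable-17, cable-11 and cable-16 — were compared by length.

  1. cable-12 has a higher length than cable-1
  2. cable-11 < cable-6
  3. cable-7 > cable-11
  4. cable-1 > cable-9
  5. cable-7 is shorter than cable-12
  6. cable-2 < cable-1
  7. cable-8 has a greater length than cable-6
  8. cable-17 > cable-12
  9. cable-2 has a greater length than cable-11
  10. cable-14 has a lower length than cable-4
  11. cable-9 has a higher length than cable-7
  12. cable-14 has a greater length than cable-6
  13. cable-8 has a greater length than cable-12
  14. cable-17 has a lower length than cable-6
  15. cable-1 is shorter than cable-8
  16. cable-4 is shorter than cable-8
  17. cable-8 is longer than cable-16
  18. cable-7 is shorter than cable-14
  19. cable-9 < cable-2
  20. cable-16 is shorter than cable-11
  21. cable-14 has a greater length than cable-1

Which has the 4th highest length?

cable-6

Piecing the relations together gives one ordering: cable-16 < cable-11 < cable-7 < cable-9 < cable-2 < cable-1 < cable-12 < cable-17 < cable-6 < cable-14 < cable-4 < cable-8.
Counting 4 from the largest end gives cable-6.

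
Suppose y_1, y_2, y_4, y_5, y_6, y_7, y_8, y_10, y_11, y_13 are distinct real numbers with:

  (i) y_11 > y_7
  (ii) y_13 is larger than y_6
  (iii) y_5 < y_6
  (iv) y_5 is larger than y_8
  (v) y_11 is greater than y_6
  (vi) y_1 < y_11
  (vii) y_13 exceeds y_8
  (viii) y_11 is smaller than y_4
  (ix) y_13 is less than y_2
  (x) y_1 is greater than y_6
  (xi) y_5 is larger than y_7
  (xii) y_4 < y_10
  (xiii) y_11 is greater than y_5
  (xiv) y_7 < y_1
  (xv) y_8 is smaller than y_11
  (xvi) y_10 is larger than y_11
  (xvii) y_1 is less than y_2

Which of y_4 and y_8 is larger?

Chaining the given relations: y_8 < y_5 < y_6 < y_1 < y_11 < y_4.
So y_8 < y_4; y_4 is the larger of the two.

y_4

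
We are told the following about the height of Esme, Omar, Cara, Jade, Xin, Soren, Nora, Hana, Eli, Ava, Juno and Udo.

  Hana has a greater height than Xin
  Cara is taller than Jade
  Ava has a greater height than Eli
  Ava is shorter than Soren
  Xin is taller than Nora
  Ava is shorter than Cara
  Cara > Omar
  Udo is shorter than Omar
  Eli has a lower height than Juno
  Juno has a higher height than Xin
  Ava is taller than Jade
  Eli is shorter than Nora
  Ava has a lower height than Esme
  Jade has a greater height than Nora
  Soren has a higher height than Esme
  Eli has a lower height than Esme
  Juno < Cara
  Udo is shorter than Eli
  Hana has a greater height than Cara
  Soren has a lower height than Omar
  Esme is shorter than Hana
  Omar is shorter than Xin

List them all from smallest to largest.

Udo < Eli < Nora < Jade < Ava < Esme < Soren < Omar < Xin < Juno < Cara < Hana

Nothing is placed below Udo, so it is least; from there Udo < Eli; Eli < Nora; Nora < Jade; Jade < Ava; Ava < Esme; Esme < Soren; Soren < Omar; Omar < Xin; Xin < Juno; Juno < Cara; Cara < Hana, each given directly.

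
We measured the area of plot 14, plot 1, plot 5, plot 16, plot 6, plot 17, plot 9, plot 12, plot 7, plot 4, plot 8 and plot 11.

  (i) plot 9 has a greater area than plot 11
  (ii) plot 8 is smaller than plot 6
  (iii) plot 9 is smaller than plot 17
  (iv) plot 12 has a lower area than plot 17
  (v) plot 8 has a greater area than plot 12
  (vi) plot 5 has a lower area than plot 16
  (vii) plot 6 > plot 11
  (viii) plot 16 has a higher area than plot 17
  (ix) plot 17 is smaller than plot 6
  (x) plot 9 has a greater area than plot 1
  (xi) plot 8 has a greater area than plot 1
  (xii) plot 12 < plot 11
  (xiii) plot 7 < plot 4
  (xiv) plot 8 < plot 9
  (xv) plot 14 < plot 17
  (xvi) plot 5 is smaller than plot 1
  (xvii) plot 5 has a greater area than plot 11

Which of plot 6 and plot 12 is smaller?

plot 12

Following the relations from plot 12: plot 12 < plot 11 < plot 5 < plot 1 < plot 8 < plot 9 < plot 17 < plot 6.
So plot 12 < plot 6; plot 12 is the smaller of the two.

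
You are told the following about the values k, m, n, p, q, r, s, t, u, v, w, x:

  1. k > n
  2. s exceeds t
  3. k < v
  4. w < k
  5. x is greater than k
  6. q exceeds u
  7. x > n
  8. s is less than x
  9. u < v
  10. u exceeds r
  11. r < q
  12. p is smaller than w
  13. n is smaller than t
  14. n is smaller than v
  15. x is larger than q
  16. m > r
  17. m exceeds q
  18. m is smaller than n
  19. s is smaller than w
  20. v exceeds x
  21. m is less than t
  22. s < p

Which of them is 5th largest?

p

The consecutive relations fix a unique order: r < u < q < m < n < t < s < p < w < k < x < v.
Counting 5 from the largest end gives p.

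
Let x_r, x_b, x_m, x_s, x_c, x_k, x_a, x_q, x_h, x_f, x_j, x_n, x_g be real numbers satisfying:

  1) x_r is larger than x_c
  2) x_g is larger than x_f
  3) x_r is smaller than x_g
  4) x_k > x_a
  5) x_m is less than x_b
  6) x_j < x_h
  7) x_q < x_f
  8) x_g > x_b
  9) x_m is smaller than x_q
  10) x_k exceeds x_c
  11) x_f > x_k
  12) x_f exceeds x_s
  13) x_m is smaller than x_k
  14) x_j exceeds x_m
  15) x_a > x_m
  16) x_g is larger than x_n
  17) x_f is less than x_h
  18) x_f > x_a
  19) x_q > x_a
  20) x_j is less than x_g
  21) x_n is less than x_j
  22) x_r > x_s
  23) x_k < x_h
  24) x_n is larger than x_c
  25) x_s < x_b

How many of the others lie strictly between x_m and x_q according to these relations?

Chaining upward from x_m reaches: x_a, x_k, x_b, x_f, x_j, x_h, x_g.
Chaining downward from x_q reaches: x_a.
Strictly between x_m and x_q are those in both lists: x_a — 1 element.

1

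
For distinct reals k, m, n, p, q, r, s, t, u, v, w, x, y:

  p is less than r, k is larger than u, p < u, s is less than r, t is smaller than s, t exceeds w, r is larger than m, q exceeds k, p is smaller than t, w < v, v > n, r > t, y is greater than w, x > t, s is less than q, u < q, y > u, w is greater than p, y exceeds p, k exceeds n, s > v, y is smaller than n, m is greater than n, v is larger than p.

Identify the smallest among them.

Chaining upward from p: directly above it, w, u, y, v, t, r; then n, x, s, k, q; then m.
That covers every other element, and nothing is given below p, so p is the smallest.

p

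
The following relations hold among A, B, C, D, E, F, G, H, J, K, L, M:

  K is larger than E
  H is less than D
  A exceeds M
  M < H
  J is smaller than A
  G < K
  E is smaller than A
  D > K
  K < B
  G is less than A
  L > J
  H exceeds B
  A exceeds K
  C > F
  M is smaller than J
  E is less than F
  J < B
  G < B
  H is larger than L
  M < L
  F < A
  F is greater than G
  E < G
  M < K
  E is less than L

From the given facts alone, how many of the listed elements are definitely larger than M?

7

Directly above M: J, K, L, H, A.
One step further: B, D (7 so far).
Nothing else is reachable above M; 7 in all.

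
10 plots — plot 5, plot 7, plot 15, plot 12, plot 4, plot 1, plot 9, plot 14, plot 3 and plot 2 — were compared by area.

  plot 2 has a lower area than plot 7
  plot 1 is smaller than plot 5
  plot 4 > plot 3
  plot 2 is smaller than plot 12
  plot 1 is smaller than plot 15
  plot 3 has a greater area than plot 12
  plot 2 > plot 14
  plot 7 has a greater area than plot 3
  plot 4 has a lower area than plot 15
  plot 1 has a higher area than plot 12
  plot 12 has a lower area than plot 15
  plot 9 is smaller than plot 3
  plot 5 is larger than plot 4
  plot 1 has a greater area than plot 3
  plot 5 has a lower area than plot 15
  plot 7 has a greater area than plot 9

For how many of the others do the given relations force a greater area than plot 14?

8

Directly above plot 14: plot 2.
One step further: plot 12, plot 7 (3 so far).
One step further: plot 3, plot 1, plot 15 (6 so far).
One step further: plot 4, plot 5 (8 so far).
No other element is forced above plot 14 by the given relations, so the count is 8.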